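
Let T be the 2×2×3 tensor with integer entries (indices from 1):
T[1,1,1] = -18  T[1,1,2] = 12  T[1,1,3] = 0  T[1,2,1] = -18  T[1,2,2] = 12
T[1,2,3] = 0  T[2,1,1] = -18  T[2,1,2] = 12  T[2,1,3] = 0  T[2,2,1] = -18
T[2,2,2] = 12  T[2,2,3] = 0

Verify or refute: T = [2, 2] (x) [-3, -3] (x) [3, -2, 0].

Reconstruct entrywise from the claimed factors. For example, T[1,2,1] = -18 and Σₗ aₗ[1]bₗ[2]cₗ[1] = (2)·(-3)·(3) = -18; checking all 12 entries, every one matches. The claim holds.

Yes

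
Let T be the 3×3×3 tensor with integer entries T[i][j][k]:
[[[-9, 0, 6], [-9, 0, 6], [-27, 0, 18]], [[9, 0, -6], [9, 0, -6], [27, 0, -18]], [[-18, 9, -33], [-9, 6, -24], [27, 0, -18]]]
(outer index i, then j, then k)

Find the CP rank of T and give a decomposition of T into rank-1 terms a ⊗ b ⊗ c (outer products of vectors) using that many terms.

rank(T) = 2

Lower bound: the mode-3 unfolding of T (rows indexed by k, columns by (i,j) = (0,0), (0,1), (0,2), (1,0), (1,1), (1,2), (2,0), (2,1), (2,2)) is [[-9, -9, -27, 9, 9, 27, -18, -9, 27], [0, 0, 0, 0, 0, 0, 9, 6, 0], [6, 6, 18, -6, -6, -18, -33, -24, -18]].
There the 2×2 minor on rows k ∈ {0, 1}, columns (i,j) ∈ {(0,0), (2,0)} is det [[-9, -18], [0, 9]] = -81 ≠ 0, so this unfolding has rank ≥ 2; CP rank is at least every unfolding rank, so rank(T) ≥ 2. (Flattening ranks never certify an upper bound on CP rank; for that we must actually write T with 2 rank-1 terms.)
Upper bound — finding two terms. Write S_k = T[:,:,k] for the frontal slices: S₀ = [[-9, -9, -27], [9, 9, 27], [-18, -9, 27]], S₁ = [[0, 0, 0], [0, 0, 0], [9, 6, 0]], S₂ = [[6, 6, 18], [-6, -6, -18], [-33, -24, -18]].
If T = a₁ ⊗ b₁ ⊗ c₁ + a₂ ⊗ b₂ ⊗ c₂ then each S_k = c₁[k]·a₁b₁ᵀ + c₂[k]·a₂b₂ᵀ. S₀ and S₁ are linearly independent, so a₁b₁ᵀ and a₂b₂ᵀ must span the same plane of matrices: they are the rank-1 matrices of the form x·S₀ + y·S₁.
The 2×2 minor of x·S₀ + y·S₁ on rows {0,2}, columns {0,1} is −81·x² + 27·xy = (-27)·(3·x − y)(x), vanishing at (x:y) = (1:3) and (0:1).
M₁ = S₀ + 3·S₁ = [[-9, -9, -27], [9, 9, 27], [9, 9, 27]] = (-9)·(1, -1, -1)(1, 1, 3)ᵀ and M₂ = S₁ = [[0, 0, 0], [0, 0, 0], [9, 6, 0]] = 3·(0, 0, 1)(3, 2, 0)ᵀ, so take a₁ = (1, -1, -1), b₁ = (1, 1, 3), a₂ = (0, 0, 1), b₂ = (3, 2, 0).
Each slice is an integer combination of E₁ = a₁b₁ᵀ and E₂ = a₂b₂ᵀ: S₀ = −9·E₁ − 9·E₂, S₁ = 3·E₂, S₂ = 6·E₁ − 9·E₂; reading off coefficients, c₁ = (-9, 0, 6) and c₂ = (-9, 3, -9).
Hence T = (1, -1, -1) ⊗ (1, 1, 3) ⊗ (-9, 0, 6) + (0, 0, 1) ⊗ (3, 2, 0) ⊗ (-9, 3, -9), so rank(T) ≤ 2.
These bounds meet, so rank(T) = 2.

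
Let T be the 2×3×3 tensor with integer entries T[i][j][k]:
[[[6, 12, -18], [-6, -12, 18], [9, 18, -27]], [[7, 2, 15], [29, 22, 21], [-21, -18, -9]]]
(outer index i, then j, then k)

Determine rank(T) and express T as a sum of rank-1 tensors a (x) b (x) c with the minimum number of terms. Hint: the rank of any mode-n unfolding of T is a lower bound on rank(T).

rank(T) = 2

Lower bound: the mode-2 unfolding of T (rows indexed by j, columns by (i,k) = (0,0), (0,1), (0,2), (1,0), (1,1), (1,2)) is [[6, 12, -18, 7, 2, 15], [-6, -12, 18, 29, 22, 21], [9, 18, -27, -21, -18, -9]].
There the 2×2 minor on rows j ∈ {0, 1}, columns (i,k) ∈ {(0,0), (1,0)} is det [[6, 7], [-6, 29]] = 216 ≠ 0, so this unfolding has rank ≥ 2; CP rank is at least every unfolding rank, so rank(T) ≥ 2. (Flattening ranks never certify an upper bound on CP rank; for that we must actually write T with 2 rank-1 terms.)
Upper bound — finding two terms. Write S_k = T[:,:,k] for the frontal slices: S₀ = [[6, -6, 9], [7, 29, -21]], S₁ = [[12, -12, 18], [2, 22, -18]], S₂ = [[-18, 18, -27], [15, 21, -9]].
If T = a₁ (x) b₁ (x) c₁ + a₂ (x) b₂ (x) c₂ then each S_k = c₁[k]·a₁b₁ᵀ + c₂[k]·a₂b₂ᵀ. S₀ and S₁ are linearly independent, so a₁b₁ᵀ and a₂b₂ᵀ must span the same plane of matrices: they are the rank-1 matrices of the form x·S₀ + y·S₁.
The 2×2 minor of x·S₀ + y·S₁ on rows {0,1}, columns {0,1} is 216·x² + 576·xy + 288·y² = 72·(x + 2·y)(3·x + 2·y), vanishing at (x:y) = (2:-1) and (2:-3).
M₁ = 2·S₀ − S₁ = [[0, 0, 0], [12, 36, -24]] = 12·[0, 1][1, 3, -2]ᵀ and M₂ = 2·S₀ − 3·S₁ = [[-24, 24, -36], [8, -8, 12]] = (-4)·[3, -1][2, -2, 3]ᵀ, so take a₁ = [0, 1], b₁ = [1, 3, -2], a₂ = [3, -1], b₂ = [2, -2, 3].
Each slice is an integer combination of E₁ = a₁b₁ᵀ and E₂ = a₂b₂ᵀ: S₀ = 9·E₁ + E₂, S₁ = 6·E₁ + 2·E₂, S₂ = 9·E₁ − 3·E₂; reading off coefficients, c₁ = [9, 6, 9] and c₂ = [1, 2, -3].
Hence T = [0, 1] (x) [1, 3, -2] (x) [9, 6, 9] + [3, -1] (x) [2, -2, 3] (x) [1, 2, -3], so rank(T) ≤ 2.
These bounds meet, so rank(T) = 2.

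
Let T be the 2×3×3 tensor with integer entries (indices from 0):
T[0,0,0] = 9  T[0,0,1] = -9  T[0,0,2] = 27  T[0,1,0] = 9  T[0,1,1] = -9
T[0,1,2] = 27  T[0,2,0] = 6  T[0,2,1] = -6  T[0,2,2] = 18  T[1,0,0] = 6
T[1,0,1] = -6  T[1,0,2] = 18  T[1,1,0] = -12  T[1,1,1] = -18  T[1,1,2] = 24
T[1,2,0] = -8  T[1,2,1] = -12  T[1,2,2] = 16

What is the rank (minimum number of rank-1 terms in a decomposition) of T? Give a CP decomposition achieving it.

Lower bound: the mode-1 unfolding of T (rows indexed by i, columns by (j,k) = (0,0), (0,1), (0,2), (1,0), (1,1), (1,2), (2,0), (2,1), (2,2)) is [[9, -9, 27, 9, -9, 27, 6, -6, 18], [6, -6, 18, -12, -18, 24, -8, -12, 16]].
There the 2×2 minor on rows i ∈ {0, 1}, columns (j,k) ∈ {(0,0), (1,0)} is det [[9, 9], [6, -12]] = -162 ≠ 0, so this unfolding has rank ≥ 2; CP rank is at least every unfolding rank, so rank(T) ≥ 2. (Flattening ranks never certify an upper bound on CP rank; for that we must actually write T with 2 rank-1 terms.)
Upper bound — finding two terms. Write S_k = T[:,:,k] for the frontal slices: S₀ = [[9, 9, 6], [6, -12, -8]], S₁ = [[-9, -9, -6], [-6, -18, -12]], S₂ = [[27, 27, 18], [18, 24, 16]].
If T = a₁ ⊗ b₁ ⊗ c₁ + a₂ ⊗ b₂ ⊗ c₂ then each S_k = c₁[k]·a₁b₁ᵀ + c₂[k]·a₂b₂ᵀ. S₀ and S₁ are linearly independent, so a₁b₁ᵀ and a₂b₂ᵀ must span the same plane of matrices: they are the rank-1 matrices of the form x·S₀ + y·S₁.
The 2×2 minor of x·S₀ + y·S₁ on rows {0,1}, columns {0,1} is −162·x² + 54·xy + 108·y² = (-54)·(3·x + 2·y)(x − y), vanishing at (x:y) = (2:-3) and (1:1).
M₁ = 2·S₀ − 3·S₁ = [[45, 45, 30], [30, 30, 20]] = 5·[3, 2][3, 3, 2]ᵀ and M₂ = S₀ + S₁ = [[0, 0, 0], [0, -30, -20]] = (-10)·[0, 1][0, 3, 2]ᵀ, so take a₁ = [3, 2], b₁ = [3, 3, 2], a₂ = [0, 1], b₂ = [0, 3, 2].
Each slice is an integer combination of E₁ = a₁b₁ᵀ and E₂ = a₂b₂ᵀ: S₀ = E₁ − 6·E₂, S₁ = −E₁ − 4·E₂, S₂ = 3·E₁ + 2·E₂; reading off coefficients, c₁ = [1, -1, 3] and c₂ = [-6, -4, 2].
Hence T = [3, 2] ⊗ [3, 3, 2] ⊗ [1, -1, 3] + [0, 1] ⊗ [0, 3, 2] ⊗ [-6, -4, 2], so rank(T) ≤ 2.
These bounds meet, so rank(T) = 2.

rank(T) = 2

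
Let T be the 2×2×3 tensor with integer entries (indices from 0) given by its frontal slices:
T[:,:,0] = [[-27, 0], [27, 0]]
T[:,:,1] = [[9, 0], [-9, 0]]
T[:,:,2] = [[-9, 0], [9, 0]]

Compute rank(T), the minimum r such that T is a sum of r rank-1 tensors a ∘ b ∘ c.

Lower bound: T ≠ 0 (e.g. T[0,0,0] = -27), so rank(T) ≥ 1.
Upper bound: the mode-1 fibre T[:,0,0] = [-27, 27] gives a = [1, -1] (primitive direction); the mode-2 fibre T[0,:,0] = [-27, 0] gives b = [1, 0]; then c[k] = T[0,0,k] / (a[0]·b[0]) = [-27, 9, -9] / 1 = [-27, 9, -9].
Expanding [1, -1] ∘ [1, 0] ∘ [-27, 9, -9] reproduces all 12 entries of T, so T = [1, -1] ∘ [1, 0] ∘ [-27, 9, -9] and rank(T) ≤ 1.
These bounds meet, so rank(T) = 1.

1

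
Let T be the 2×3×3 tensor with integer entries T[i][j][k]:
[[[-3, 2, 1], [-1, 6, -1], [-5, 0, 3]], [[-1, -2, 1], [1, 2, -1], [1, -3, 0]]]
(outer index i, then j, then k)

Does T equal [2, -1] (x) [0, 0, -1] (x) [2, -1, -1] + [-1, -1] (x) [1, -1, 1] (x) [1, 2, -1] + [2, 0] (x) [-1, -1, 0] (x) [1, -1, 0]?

Reconstruct entry (0,0,1) from the claimed factors: Σₗ aₗ[0]bₗ[0]cₗ[1] = (2)·(0)·(-1) + (-1)·(1)·(2) + (2)·(-1)·(-1) = 0, but T[0,0,1] = 2. The claim is false.

No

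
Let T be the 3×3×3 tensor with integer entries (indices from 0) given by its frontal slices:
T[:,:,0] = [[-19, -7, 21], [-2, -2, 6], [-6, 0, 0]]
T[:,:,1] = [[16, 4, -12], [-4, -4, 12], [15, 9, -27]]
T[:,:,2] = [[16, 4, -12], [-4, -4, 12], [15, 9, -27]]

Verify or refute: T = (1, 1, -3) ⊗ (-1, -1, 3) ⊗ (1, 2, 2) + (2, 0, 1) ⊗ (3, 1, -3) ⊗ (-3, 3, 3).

No

Reconstruct entry (1,0,0) from the claimed factors: Σₗ aₗ[1]bₗ[0]cₗ[0] = (1)·(-1)·(1) + (0)·(3)·(-3) = -1, but T[1,0,0] = -2. The claim is false.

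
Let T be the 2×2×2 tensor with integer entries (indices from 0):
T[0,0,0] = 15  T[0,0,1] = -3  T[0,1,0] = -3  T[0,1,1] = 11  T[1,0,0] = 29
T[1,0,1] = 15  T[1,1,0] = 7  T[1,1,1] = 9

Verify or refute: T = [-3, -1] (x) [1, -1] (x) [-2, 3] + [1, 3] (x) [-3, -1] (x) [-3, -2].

Yes

Reconstruct entrywise from the claimed factors. For example, T[1,0,1] = 15 and Σₗ aₗ[1]bₗ[0]cₗ[1] = (-1)·(1)·(3) + (3)·(-3)·(-2) = 15; checking all 8 entries, every one matches. The claim holds.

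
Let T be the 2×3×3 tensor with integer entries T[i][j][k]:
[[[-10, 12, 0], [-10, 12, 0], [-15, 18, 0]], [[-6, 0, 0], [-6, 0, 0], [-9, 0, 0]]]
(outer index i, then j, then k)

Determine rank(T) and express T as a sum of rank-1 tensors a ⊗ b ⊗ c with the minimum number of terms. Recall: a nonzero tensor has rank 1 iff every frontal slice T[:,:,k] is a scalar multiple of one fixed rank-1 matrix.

rank(T) = 2

Lower bound: the mode-3 unfolding of T (rows indexed by k, columns by (i,j) = (0,0), (0,1), (0,2), (1,0), (1,1), (1,2)) is [[-10, -10, -15, -6, -6, -9], [12, 12, 18, 0, 0, 0], [0, 0, 0, 0, 0, 0]].
There the 2×2 minor on rows k ∈ {0, 1}, columns (i,j) ∈ {(0,0), (1,0)} is det [[-10, -6], [12, 0]] = 72 ≠ 0, so this unfolding has rank ≥ 2; CP rank is at least every unfolding rank, so rank(T) ≥ 2. (Unfolding ranks only ever bound the CP rank from below — rank(T) can be strictly larger than all of them — so the matching upper bound has to come from an explicit 2-term decomposition.)
Upper bound — finding two terms. Every mode-2 slice of T is a multiple of one matrix: T[:,j,:] = b[j]·M with b = [2, 2, 3] and M = [[-5, 6, 0], [-3, 0, 0]] (rows indexed by i, columns by k). So it suffices to write M as a sum of two rank-1 matrices.
Splitting M by its rows (i = 0, 1), M = [1, 0][-5, 6, 0]ᵀ + [0, 1][-3, 0, 0]ᵀ.
Hence T = [1, 0] ⊗ [2, 2, 3] ⊗ [-5, 6, 0] + [0, 1] ⊗ [2, 2, 3] ⊗ [-3, 0, 0], so rank(T) ≤ 2.
These bounds meet, so rank(T) = 2.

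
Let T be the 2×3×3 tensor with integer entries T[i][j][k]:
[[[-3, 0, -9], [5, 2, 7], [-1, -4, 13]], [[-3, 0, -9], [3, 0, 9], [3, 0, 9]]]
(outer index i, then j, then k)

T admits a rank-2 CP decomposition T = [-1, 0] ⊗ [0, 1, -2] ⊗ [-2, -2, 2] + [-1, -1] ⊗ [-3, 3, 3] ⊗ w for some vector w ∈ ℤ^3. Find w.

Subtract the known terms from T to get the rank-1 residual R = [-1, -1] ⊗ [-3, 3, 3] ⊗ w, so R[i,j,k] = a[i]·b[j]·w[k]. Pick indices with nonzero a[0]·b[0] = (-1)·(-3) = 3. Only the fibre through (0,0,·) is needed: R[0,0,:] = T[0,0,:] − Σₗ aₗ[0]bₗ[0]cₗ = [-3, 0, -9] − (-1)·(0)·[-2, -2, 2] = [-3, 0, -9]. Then w[k] = R[0,0,k] / 3 for each k, giving w = [-3, 0, -9] / 3 = [-1, 0, -3].

w = [-1, 0, -3]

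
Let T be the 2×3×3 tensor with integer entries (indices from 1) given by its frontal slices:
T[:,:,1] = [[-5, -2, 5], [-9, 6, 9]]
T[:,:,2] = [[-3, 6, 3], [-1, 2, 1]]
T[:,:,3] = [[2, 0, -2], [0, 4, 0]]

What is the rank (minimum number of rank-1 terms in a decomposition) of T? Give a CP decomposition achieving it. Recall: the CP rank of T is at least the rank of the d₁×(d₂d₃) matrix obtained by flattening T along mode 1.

rank(T) = 3

Lower bound: the mode-3 unfolding of T (rows indexed by k, columns by (i,j) = (1,1), (1,2), (1,3), (2,1), (2,2), (2,3)) is [[-5, -2, 5, -9, 6, 9], [-3, 6, 3, -1, 2, 1], [2, 0, -2, 0, 4, 0]].
There the 3×3 minor on rows k ∈ {1, 2, 3}, columns (i,j) ∈ {(1,1), (1,2), (2,1)} is det [[-5, -2, -9], [-3, 6, -1], [2, 0, 0]] = 112 ≠ 0, so this unfolding has rank ≥ 3; CP rank is at least every unfolding rank, so rank(T) ≥ 3. (This is only a lower bound: in general the CP rank may exceed every unfolding rank, so we still need to exhibit 3 rank-1 terms summing to T.)
Upper bound: T is a sum of 3 rank-1 terms, T = [1, -1] ∘ [1, -2, -1] ∘ [2, -1, 1] + [1, 1] ∘ [1, 0, -1] ∘ [-8, -4, 0] + [1, 1] ∘ [1, 2, -1] ∘ [1, 2, 1] (written with every a and b primitive with positive leading entry and the scale carried by c; CP decompositions are not unique, and this one is verified by expanding entrywise), so rank(T) ≤ 3.
These bounds meet, so rank(T) = 3.
Check entry T[1,1,1] = -5: (1)·(1)·(2) + (1)·(1)·(-8) + (1)·(1)·(1) = -5.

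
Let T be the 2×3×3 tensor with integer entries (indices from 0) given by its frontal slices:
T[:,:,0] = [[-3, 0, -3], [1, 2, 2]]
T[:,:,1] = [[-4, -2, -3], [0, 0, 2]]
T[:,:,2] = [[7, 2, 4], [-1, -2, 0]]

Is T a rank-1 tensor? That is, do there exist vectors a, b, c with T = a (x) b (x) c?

The mode-2 unfolding of T (rows indexed by j, columns by (i,k) = (0,0), (0,1), (0,2), (1,0), (1,1), (1,2)) is [[-3, -4, 7, 1, 0, -1], [0, -2, 2, 2, 0, -2], [-3, -3, 4, 2, 2, 0]].
There the 3×3 minor on rows j ∈ {0, 1, 2}, columns (i,k) ∈ {(0,0), (0,1), (0,2)} is det [[-3, -4, 7], [0, -2, 2], [-3, -3, 4]] = -12 ≠ 0, so this unfolding has rank ≥ 3; CP rank is at least every unfolding rank, so rank(T) ≥ 3.
In particular rank(T) ≥ 3 > 1, so T is not rank-1.

No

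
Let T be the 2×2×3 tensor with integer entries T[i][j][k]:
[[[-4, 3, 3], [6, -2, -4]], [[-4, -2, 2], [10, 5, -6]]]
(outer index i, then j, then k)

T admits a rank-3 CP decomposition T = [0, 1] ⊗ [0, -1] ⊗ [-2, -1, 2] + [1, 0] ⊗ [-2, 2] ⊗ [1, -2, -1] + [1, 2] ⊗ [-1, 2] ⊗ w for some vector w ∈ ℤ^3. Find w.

Subtract the known terms from T to get the rank-1 residual R = [1, 2] ⊗ [-1, 2] ⊗ w, so R[i,j,k] = a[i]·b[j]·w[k]. Pick indices with nonzero a[0]·b[0] = (1)·(-1) = -1. Only the fibre through (0,0,·) is needed: R[0,0,:] = T[0,0,:] − Σₗ aₗ[0]bₗ[0]cₗ = [-4, 3, 3] − (0)·(0)·[-2, -1, 2] − (1)·(-2)·[1, -2, -1] = [-2, -1, 1]. Then w[k] = R[0,0,k] / -1 for each k, giving w = [-2, -1, 1] / -1 = [2, 1, -1].

w = [2, 1, -1]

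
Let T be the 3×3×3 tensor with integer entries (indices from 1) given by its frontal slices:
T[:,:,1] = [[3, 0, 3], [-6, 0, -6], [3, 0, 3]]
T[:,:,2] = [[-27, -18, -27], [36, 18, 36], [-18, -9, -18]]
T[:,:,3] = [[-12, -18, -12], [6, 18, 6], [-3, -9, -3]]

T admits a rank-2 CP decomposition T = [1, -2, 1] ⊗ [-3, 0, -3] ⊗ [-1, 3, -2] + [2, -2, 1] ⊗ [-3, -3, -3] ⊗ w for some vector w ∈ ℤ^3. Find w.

w = [0, 3, 3]

Subtract the known terms from T to get the rank-1 residual R = [2, -2, 1] ⊗ [-3, -3, -3] ⊗ w, so R[i,j,k] = a[i]·b[j]·w[k]. Pick indices with nonzero a[1]·b[1] = (2)·(-3) = -6. Only the fibre through (1,1,·) is needed: R[1,1,:] = T[1,1,:] − Σₗ aₗ[1]bₗ[1]cₗ = [3, -27, -12] − (1)·(-3)·[-1, 3, -2] = [0, -18, -18]. Then w[k] = R[1,1,k] / -6 for each k, giving w = [0, -18, -18] / -6 = [0, 3, 3].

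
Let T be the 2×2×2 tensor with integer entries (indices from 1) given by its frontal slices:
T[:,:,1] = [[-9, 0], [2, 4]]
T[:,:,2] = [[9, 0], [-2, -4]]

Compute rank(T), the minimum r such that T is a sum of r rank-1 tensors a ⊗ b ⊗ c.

Lower bound: the mode-2 unfolding of T (rows indexed by j, columns by (i,k) = (1,1), (1,2), (2,1), (2,2)) is [[-9, 9, 2, -2], [0, 0, 4, -4]].
There the 2×2 minor on rows j ∈ {1, 2}, columns (i,k) ∈ {(1,1), (2,1)} is det [[-9, 2], [0, 4]] = -36 ≠ 0, so this unfolding has rank ≥ 2; CP rank is at least every unfolding rank, so rank(T) ≥ 2. (This is only a lower bound: in general the CP rank may exceed every unfolding rank, so we still need to exhibit 2 rank-1 terms summing to T.)
Upper bound — finding two terms. Every mode-3 slice of T is a multiple of one matrix: T[:,:,k] = c[k]·M with c = [1, -1] and M = [[-9, 0], [2, 4]] (rows indexed by i, columns by j). So it suffices to write M as a sum of two rank-1 matrices.
Splitting M by its rows (i = 1, 2), M = [1, 0][-9, 0]ᵀ + [0, 1][2, 4]ᵀ.
Hence T = [1, 0] ⊗ [-9, 0] ⊗ [1, -1] + [0, 1] ⊗ [2, 4] ⊗ [1, -1], so rank(T) ≤ 2.
These bounds meet, so rank(T) = 2.

2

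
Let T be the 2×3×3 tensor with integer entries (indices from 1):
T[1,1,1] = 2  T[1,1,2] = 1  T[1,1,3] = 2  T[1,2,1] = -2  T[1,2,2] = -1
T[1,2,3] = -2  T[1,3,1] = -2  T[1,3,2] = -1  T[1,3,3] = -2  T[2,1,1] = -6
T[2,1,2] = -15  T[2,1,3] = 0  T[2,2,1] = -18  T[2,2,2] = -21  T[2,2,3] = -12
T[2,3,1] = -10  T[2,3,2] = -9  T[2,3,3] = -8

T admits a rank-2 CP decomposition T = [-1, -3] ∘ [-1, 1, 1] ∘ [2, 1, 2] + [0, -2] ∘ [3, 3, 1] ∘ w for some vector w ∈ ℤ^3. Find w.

w = [2, 3, 1]

Subtract the known terms from T to get the rank-1 residual R = [0, -2] ∘ [3, 3, 1] ∘ w, so R[i,j,k] = a[i]·b[j]·w[k]. Pick indices with nonzero a[2]·b[1] = (-2)·(3) = -6. Only the fibre through (2,1,·) is needed: R[2,1,:] = T[2,1,:] − Σₗ aₗ[2]bₗ[1]cₗ = [-6, -15, 0] − (-3)·(-1)·[2, 1, 2] = [-12, -18, -6]. Then w[k] = R[2,1,k] / -6 for each k, giving w = [-12, -18, -6] / -6 = [2, 3, 1].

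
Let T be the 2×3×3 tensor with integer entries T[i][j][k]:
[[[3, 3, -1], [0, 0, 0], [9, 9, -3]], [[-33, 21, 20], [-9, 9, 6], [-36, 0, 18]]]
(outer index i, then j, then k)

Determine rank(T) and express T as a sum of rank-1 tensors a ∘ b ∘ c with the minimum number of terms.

Lower bound: the mode-1 unfolding of T (rows indexed by i, columns by (j,k) = (0,0), (0,1), (0,2), (1,0), (1,1), (1,2), (2,0), (2,1), (2,2)) is [[3, 3, -1, 0, 0, 0, 9, 9, -3], [-33, 21, 20, -9, 9, 6, -36, 0, 18]].
There the 2×2 minor on rows i ∈ {0, 1}, columns (j,k) ∈ {(0,0), (0,1)} is det [[3, 3], [-33, 21]] = 162 ≠ 0, so this unfolding has rank ≥ 2; CP rank is at least every unfolding rank, so rank(T) ≥ 2. (This is only a lower bound: in general the CP rank may exceed every unfolding rank, so we still need to exhibit 2 rank-1 terms summing to T.)
Upper bound — finding two terms. Write S_k = T[:,:,k] for the frontal slices: S₀ = [[3, 0, 9], [-33, -9, -36]], S₁ = [[3, 0, 9], [21, 9, 0]], S₂ = [[-1, 0, -3], [20, 6, 18]].
If T = a₁ ∘ b₁ ∘ c₁ + a₂ ∘ b₂ ∘ c₂ then each S_k = c₁[k]·a₁b₁ᵀ + c₂[k]·a₂b₂ᵀ. S₀ and S₁ are linearly independent, so a₁b₁ᵀ and a₂b₂ᵀ must span the same plane of matrices: they are the rank-1 matrices of the form x·S₀ + y·S₁.
The 2×2 minor of x·S₀ + y·S₁ on rows {0,1}, columns {0,1} is −27·x² + 27·y² = (-27)·(x − y)(x + y), vanishing at (x:y) = (1:1) and (1:-1).
M₁ = S₀ + S₁ = [[6, 0, 18], [-12, 0, -36]] = 6·[1, -2][1, 0, 3]ᵀ and M₂ = S₀ − S₁ = [[0, 0, 0], [-54, -18, -36]] = (-18)·[0, 1][3, 1, 2]ᵀ, so take a₁ = [1, -2], b₁ = [1, 0, 3], a₂ = [0, 1], b₂ = [3, 1, 2].
Each slice is an integer combination of E₁ = a₁b₁ᵀ and E₂ = a₂b₂ᵀ: S₀ = 3·E₁ − 9·E₂, S₁ = 3·E₁ + 9·E₂, S₂ = −E₁ + 6·E₂; reading off coefficients, c₁ = [3, 3, -1] and c₂ = [-9, 9, 6].
Hence T = [1, -2] ∘ [1, 0, 3] ∘ [3, 3, -1] + [0, 1] ∘ [3, 1, 2] ∘ [-9, 9, 6], so rank(T) ≤ 2.
These bounds meet, so rank(T) = 2.

rank(T) = 2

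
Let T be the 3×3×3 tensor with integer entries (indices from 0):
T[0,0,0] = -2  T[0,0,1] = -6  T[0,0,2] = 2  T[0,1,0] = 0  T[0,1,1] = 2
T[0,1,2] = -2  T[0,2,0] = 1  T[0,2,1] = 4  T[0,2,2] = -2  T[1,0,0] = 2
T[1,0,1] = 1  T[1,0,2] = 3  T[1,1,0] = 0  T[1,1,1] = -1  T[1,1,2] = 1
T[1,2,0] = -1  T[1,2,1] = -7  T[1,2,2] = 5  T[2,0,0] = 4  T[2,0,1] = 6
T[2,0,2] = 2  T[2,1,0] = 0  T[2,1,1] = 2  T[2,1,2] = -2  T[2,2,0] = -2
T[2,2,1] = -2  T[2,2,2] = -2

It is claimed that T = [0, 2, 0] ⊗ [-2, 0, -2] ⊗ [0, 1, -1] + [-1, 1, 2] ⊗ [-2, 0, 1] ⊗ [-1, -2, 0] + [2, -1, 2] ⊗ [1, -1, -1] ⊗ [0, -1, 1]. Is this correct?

Reconstruct entrywise from the claimed factors. For example, T[1,0,1] = 1 and Σₗ aₗ[1]bₗ[0]cₗ[1] = (2)·(-2)·(1) + (1)·(-2)·(-2) + (-1)·(1)·(-1) = 1; checking all 27 entries, every one matches. The claim holds.

Yes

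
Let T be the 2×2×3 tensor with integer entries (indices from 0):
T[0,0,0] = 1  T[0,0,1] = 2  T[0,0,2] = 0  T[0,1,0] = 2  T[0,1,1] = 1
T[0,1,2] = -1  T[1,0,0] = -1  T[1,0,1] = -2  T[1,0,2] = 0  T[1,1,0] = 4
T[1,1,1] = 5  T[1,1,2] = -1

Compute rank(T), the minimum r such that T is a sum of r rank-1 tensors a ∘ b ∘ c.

Lower bound: the mode-3 unfolding of T (rows indexed by k, columns by (i,j) = (0,0), (0,1), (1,0), (1,1)) is [[1, 2, -1, 4], [2, 1, -2, 5], [0, -1, 0, -1]].
There the 2×2 minor on rows k ∈ {0, 1}, columns (i,j) ∈ {(0,0), (0,1)} is det [[1, 2], [2, 1]] = -3 ≠ 0, so this unfolding has rank ≥ 2; CP rank is at least every unfolding rank, so rank(T) ≥ 2. (Unfolding ranks only ever bound the CP rank from below — rank(T) can be strictly larger than all of them — so the matching upper bound has to come from an explicit 2-term decomposition.)
Upper bound — finding two terms. Write S_k = T[:,:,k] for the frontal slices: S₀ = [[1, 2], [-1, 4]], S₁ = [[2, 1], [-2, 5]], S₂ = [[0, -1], [0, -1]].
If T = a₁ ∘ b₁ ∘ c₁ + a₂ ∘ b₂ ∘ c₂ then each S_k = c₁[k]·a₁b₁ᵀ + c₂[k]·a₂b₂ᵀ. S₀ and S₁ are linearly independent, so a₁b₁ᵀ and a₂b₂ᵀ must span the same plane of matrices: they are the rank-1 matrices of the form x·S₀ + y·S₁.
det(x·S₀ + y·S₁) is 6·x² + 18·xy + 12·y² = 6·(x + 2·y)(x + y), vanishing at (x:y) = (2:-1) and (1:-1).
M₁ = 2·S₀ − S₁ = [[0, 3], [0, 3]] = 3·[1, 1][0, 1]ᵀ and M₂ = S₀ − S₁ = [[-1, 1], [1, -1]] = −[1, -1][1, -1]ᵀ, so take a₁ = [1, 1], b₁ = [0, 1], a₂ = [1, -1], b₂ = [1, -1].
Each slice is an integer combination of E₁ = a₁b₁ᵀ and E₂ = a₂b₂ᵀ: S₀ = 3·E₁ + E₂, S₁ = 3·E₁ + 2·E₂, S₂ = −E₁; reading off coefficients, c₁ = [3, 3, -1] and c₂ = [1, 2, 0].
Hence T = [1, 1] ∘ [0, 1] ∘ [3, 3, -1] + [1, -1] ∘ [1, -1] ∘ [1, 2, 0], so rank(T) ≤ 2.
These bounds meet, so rank(T) = 2.
Check entry T[1,1,2] = -1: (1)·(1)·(-1) + (-1)·(-1)·(0) = -1.

2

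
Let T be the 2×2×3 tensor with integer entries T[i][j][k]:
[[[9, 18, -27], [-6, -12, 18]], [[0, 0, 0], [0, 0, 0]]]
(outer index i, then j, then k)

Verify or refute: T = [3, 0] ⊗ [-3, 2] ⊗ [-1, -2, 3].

Yes

Reconstruct entrywise from the claimed factors. For example, T[1,0,1] = 0 and Σₗ aₗ[1]bₗ[0]cₗ[1] = (0)·(-3)·(-2) = 0; checking all 12 entries, every one matches. The claim holds.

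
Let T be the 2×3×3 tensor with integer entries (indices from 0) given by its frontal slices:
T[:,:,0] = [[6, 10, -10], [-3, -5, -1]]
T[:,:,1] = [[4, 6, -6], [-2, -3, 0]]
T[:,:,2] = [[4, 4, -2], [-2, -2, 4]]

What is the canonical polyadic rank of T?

3

Lower bound: the mode-3 unfolding of T (rows indexed by k, columns by (i,j) = (0,0), (0,1), (0,2), (1,0), (1,1), (1,2)) is [[6, 10, -10, -3, -5, -1], [4, 6, -6, -2, -3, 0], [4, 4, -2, -2, -2, 4]].
There the 3×3 minor on rows k ∈ {0, 1, 2}, columns (i,j) ∈ {(0,0), (0,1), (0,2)} is det [[6, 10, -10], [4, 6, -6], [4, 4, -2]] = -8 ≠ 0, so this unfolding has rank ≥ 3; CP rank is at least every unfolding rank, so rank(T) ≥ 3. (Flattening ranks never certify an upper bound on CP rank; for that we must actually write T with 3 rank-1 terms.)
Upper bound: T is a sum of 3 rank-1 terms, T = (1, 1) ⊗ (0, 0, 1) ⊗ (-4, -2, 2) + (2, -1) ⊗ (1, 1, -1) ⊗ (1, 1, 2) + (2, -1) ⊗ (1, 2, -1) ⊗ (2, 1, 0) (one valid choice — decompositions are not unique — normalised so each a, b is primitive with positive first nonzero entry; check it by expanding all entries), so rank(T) ≤ 3.
These bounds meet, so rank(T) = 3.
Check entry T[0,0,1] = 4: (1)·(0)·(-2) + (2)·(1)·(1) + (2)·(1)·(1) = 4.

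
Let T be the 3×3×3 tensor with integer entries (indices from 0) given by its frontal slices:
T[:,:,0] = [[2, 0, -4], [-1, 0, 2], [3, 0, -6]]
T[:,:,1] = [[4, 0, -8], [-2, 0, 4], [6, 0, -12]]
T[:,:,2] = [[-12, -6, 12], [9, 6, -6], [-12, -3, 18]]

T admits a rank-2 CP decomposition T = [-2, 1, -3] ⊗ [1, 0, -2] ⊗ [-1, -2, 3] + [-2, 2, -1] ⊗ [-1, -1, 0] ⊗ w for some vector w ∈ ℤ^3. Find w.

w = [0, 0, -3]

Subtract the known terms from T to get the rank-1 residual R = [-2, 2, -1] ⊗ [-1, -1, 0] ⊗ w, so R[i,j,k] = a[i]·b[j]·w[k]. Pick indices with nonzero a[0]·b[0] = (-2)·(-1) = 2. Only the fibre through (0,0,·) is needed: R[0,0,:] = T[0,0,:] − Σₗ aₗ[0]bₗ[0]cₗ = [2, 4, -12] − (-2)·(1)·[-1, -2, 3] = [0, 0, -6]. Then w[k] = R[0,0,k] / 2 for each k, giving w = [0, 0, -6] / 2 = [0, 0, -3].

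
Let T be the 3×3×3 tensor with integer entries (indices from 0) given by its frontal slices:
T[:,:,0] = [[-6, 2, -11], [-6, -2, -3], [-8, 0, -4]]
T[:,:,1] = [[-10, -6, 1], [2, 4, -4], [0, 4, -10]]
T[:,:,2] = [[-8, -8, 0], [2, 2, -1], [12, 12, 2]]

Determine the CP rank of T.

Lower bound: the mode-1 unfolding of T (rows indexed by i, columns by (j,k) = (0,0), (0,1), (0,2), (1,0), (1,1), (1,2), (2,0), (2,1), (2,2)) is [[-6, -10, -8, 2, -6, -8, -11, 1, 0], [-6, 2, 2, -2, 4, 2, -3, -4, -1], [-8, 0, 12, 0, 4, 12, -4, -10, 2]].
There the 3×3 minor on rows i ∈ {0, 1, 2}, columns (j,k) ∈ {(0,0), (0,1), (0,2)} is det [[-6, -10, -8], [-6, 2, 2], [-8, 0, 12]] = -832 ≠ 0, so this unfolding has rank ≥ 3; CP rank is at least every unfolding rank, so rank(T) ≥ 3. (Unfolding ranks only ever bound the CP rank from below — rank(T) can be strictly larger than all of them — so the matching upper bound has to come from an explicit 3-term decomposition.)
Upper bound: T is a sum of 3 rank-1 terms, T = [1, 0, -2] (x) [2, 2, 1] (x) [-1, 1, -2] + [2, -1, -2] (x) [2, 2, -1] (x) [1, -2, -1] + [2, 1, 2] (x) [1, 0, 1] (x) [-4, -2, 0] (one valid choice — decompositions are not unique — normalised so each a, b is primitive with positive first nonzero entry; check it by expanding all entries), so rank(T) ≤ 3.
These bounds meet, so rank(T) = 3.

3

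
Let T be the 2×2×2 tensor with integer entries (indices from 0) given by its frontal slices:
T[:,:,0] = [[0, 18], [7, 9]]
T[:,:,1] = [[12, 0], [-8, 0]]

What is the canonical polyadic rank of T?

Lower bound: the mode-2 unfolding of T (rows indexed by j, columns by (i,k) = (0,0), (0,1), (1,0), (1,1)) is [[0, 12, 7, -8], [18, 0, 9, 0]].
There the 2×2 minor on rows j ∈ {0, 1}, columns (i,k) ∈ {(0,0), (0,1)} is det [[0, 12], [18, 0]] = -216 ≠ 0, so this unfolding has rank ≥ 2; CP rank is at least every unfolding rank, so rank(T) ≥ 2. (Unfolding ranks only ever bound the CP rank from below — rank(T) can be strictly larger than all of them — so the matching upper bound has to come from an explicit 2-term decomposition.)
Upper bound — finding two terms. Write S_k = T[:,:,k] for the frontal slices: S₀ = [[0, 18], [7, 9]], S₁ = [[12, 0], [-8, 0]].
If T = a₁ (x) b₁ (x) c₁ + a₂ (x) b₂ (x) c₂ then each S_k = c₁[k]·a₁b₁ᵀ + c₂[k]·a₂b₂ᵀ. S₀ and S₁ are linearly independent, so a₁b₁ᵀ and a₂b₂ᵀ must span the same plane of matrices: they are the rank-1 matrices of the form x·S₀ + y·S₁.
det(x·S₀ + y·S₁) is −126·x² + 252·xy = (-126)·(x − 2·y)(x), vanishing at (x:y) = (2:1) and (0:1).
M₁ = 2·S₀ + S₁ = [[12, 36], [6, 18]] = 6·(2, 1)(1, 3)ᵀ and M₂ = S₁ = [[12, 0], [-8, 0]] = 4·(3, -2)(1, 0)ᵀ, so take a₁ = (2, 1), b₁ = (1, 3), a₂ = (3, -2), b₂ = (1, 0).
Each slice is an integer combination of E₁ = a₁b₁ᵀ and E₂ = a₂b₂ᵀ: S₀ = 3·E₁ − 2·E₂, S₁ = 4·E₂; reading off coefficients, c₁ = (3, 0) and c₂ = (-2, 4).
Hence T = (2, 1) (x) (1, 3) (x) (3, 0) + (3, -2) (x) (1, 0) (x) (-2, 4), so rank(T) ≤ 2.
These bounds meet, so rank(T) = 2.

2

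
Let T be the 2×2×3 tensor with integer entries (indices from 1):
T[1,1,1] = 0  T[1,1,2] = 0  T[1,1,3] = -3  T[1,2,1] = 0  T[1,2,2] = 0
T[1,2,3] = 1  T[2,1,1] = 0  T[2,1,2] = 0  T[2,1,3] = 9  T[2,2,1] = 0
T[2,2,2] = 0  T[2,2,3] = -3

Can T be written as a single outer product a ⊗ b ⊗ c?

If T = a ⊗ b ⊗ c then every fibre of T is a multiple of the corresponding factor, so read the factors off the fibres through the nonzero entry T[1,1,3] = -3.
The mode-1 fibre T[:,1,3] = [-3, 9] gives a = [1, -3] (primitive direction); the mode-2 fibre T[1,:,3] = [-3, 1] gives b = [3, -1]; then c[k] = T[1,1,k] / (a[1]·b[1]) = [0, 0, -3] / 3 = [0, 0, -1].
Expanding [1, -3] ⊗ [3, -1] ⊗ [0, 0, -1] reproduces all 12 entries of T, so T = [1, -3] ⊗ [3, -1] ⊗ [0, 0, -1] and rank(T) ≤ 1.
Equivalently every frontal slice T[:,:,k] is c[k] times the rank-1 matrix [1, -3] ⊗ [3, -1]. So T has rank 1 (it is nonzero).

Yes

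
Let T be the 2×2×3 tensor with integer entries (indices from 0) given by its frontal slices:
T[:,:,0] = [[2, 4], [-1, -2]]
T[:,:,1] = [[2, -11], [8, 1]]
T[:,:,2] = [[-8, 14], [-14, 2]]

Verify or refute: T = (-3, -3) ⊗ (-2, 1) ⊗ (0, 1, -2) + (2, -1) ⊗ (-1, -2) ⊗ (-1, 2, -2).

Yes

Reconstruct entrywise from the claimed factors. For example, T[0,0,1] = 2 and Σₗ aₗ[0]bₗ[0]cₗ[1] = (-3)·(-2)·(1) + (2)·(-1)·(2) = 2; checking all 12 entries, every one matches. The claim holds.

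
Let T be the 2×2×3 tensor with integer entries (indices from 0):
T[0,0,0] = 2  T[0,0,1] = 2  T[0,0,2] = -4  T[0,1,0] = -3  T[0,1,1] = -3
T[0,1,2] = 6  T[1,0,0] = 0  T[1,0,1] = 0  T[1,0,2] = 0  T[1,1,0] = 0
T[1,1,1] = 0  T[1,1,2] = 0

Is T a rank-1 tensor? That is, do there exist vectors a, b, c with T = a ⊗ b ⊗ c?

If T = a ⊗ b ⊗ c then every fibre of T is a multiple of the corresponding factor, so read the factors off the fibres through the nonzero entry T[0,0,0] = 2.
The mode-1 fibre T[:,0,0] = [2, 0] gives a = (1, 0) (primitive direction); the mode-2 fibre T[0,:,0] = [2, -3] gives b = (2, -3); then c[k] = T[0,0,k] / (a[0]·b[0]) = [2, 2, -4] / 2 = (1, 1, -2).
Expanding (1, 0) ⊗ (2, -3) ⊗ (1, 1, -2) reproduces all 12 entries of T, so T = (1, 0) ⊗ (2, -3) ⊗ (1, 1, -2) and rank(T) ≤ 1.
Equivalently every frontal slice T[:,:,k] is c[k] times the rank-1 matrix (1, 0) ⊗ (2, -3). So T has rank 1 (it is nonzero).

Yes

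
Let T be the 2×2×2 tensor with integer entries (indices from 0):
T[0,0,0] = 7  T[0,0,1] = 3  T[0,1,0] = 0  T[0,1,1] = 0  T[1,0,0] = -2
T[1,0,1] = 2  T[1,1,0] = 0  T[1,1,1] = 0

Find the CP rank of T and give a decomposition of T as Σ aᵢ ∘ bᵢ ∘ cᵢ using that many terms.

Lower bound: the mode-3 unfolding of T (rows indexed by k, columns by (i,j) = (0,0), (0,1), (1,0), (1,1)) is [[7, 0, -2, 0], [3, 0, 2, 0]].
There the 2×2 minor on rows k ∈ {0, 1}, columns (i,j) ∈ {(0,0), (1,0)} is det [[7, -2], [3, 2]] = 20 ≠ 0, so this unfolding has rank ≥ 2; CP rank is at least every unfolding rank, so rank(T) ≥ 2. (This is only a lower bound: in general the CP rank may exceed every unfolding rank, so we still need to exhibit 2 rank-1 terms summing to T.)
Upper bound — finding two terms. Every mode-2 slice of T is a multiple of one matrix: T[:,j,:] = b[j]·M with b = [1, 0] and M = [[7, 3], [-2, 2]] (rows indexed by i, columns by k). So it suffices to write M as a sum of two rank-1 matrices.
Splitting M by its rows (i = 0, 1), M = [1, 0][7, 3]ᵀ + [0, 1][-2, 2]ᵀ.
Hence T = [1, 0] ∘ [1, 0] ∘ [7, 3] + [0, 1] ∘ [1, 0] ∘ [-2, 2], so rank(T) ≤ 2.
These bounds meet, so rank(T) = 2.

rank(T) = 2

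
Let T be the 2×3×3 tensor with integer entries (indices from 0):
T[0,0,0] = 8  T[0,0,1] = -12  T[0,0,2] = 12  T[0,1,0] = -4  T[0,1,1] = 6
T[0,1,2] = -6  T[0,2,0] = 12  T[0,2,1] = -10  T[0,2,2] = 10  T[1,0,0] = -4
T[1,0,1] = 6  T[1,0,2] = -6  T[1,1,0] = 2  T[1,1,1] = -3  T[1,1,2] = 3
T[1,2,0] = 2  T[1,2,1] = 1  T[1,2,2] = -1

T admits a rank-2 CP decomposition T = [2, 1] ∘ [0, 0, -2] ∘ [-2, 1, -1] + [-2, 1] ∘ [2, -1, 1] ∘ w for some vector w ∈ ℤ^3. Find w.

w = [-2, 3, -3]

Subtract the known terms from T to get the rank-1 residual R = [-2, 1] ∘ [2, -1, 1] ∘ w, so R[i,j,k] = a[i]·b[j]·w[k]. Pick indices with nonzero a[0]·b[0] = (-2)·(2) = -4. Only the fibre through (0,0,·) is needed: R[0,0,:] = T[0,0,:] − Σₗ aₗ[0]bₗ[0]cₗ = [8, -12, 12] − (2)·(0)·[-2, 1, -1] = [8, -12, 12]. Then w[k] = R[0,0,k] / -4 for each k, giving w = [8, -12, 12] / -4 = [-2, 3, -3].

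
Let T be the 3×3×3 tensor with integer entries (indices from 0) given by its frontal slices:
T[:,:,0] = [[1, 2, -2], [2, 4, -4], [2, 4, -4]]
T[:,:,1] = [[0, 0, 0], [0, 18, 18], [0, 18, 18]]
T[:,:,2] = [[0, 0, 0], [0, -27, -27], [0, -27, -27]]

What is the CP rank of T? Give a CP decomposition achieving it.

Lower bound: the mode-3 unfolding of T (rows indexed by k, columns by (i,j) = (0,0), (0,1), (0,2), (1,0), (1,1), (1,2), (2,0), (2,1), (2,2)) is [[1, 2, -2, 2, 4, -4, 2, 4, -4], [0, 0, 0, 0, 18, 18, 0, 18, 18], [0, 0, 0, 0, -27, -27, 0, -27, -27]].
There the 2×2 minor on rows k ∈ {0, 1}, columns (i,j) ∈ {(0,0), (1,1)} is det [[1, 4], [0, 18]] = 18 ≠ 0, so this unfolding has rank ≥ 2; CP rank is at least every unfolding rank, so rank(T) ≥ 2. (Unfolding ranks only ever bound the CP rank from below — rank(T) can be strictly larger than all of them — so the matching upper bound has to come from an explicit 2-term decomposition.)
Upper bound — finding two terms. Write S_k = T[:,:,k] for the frontal slices: S₀ = [[1, 2, -2], [2, 4, -4], [2, 4, -4]], S₁ = [[0, 0, 0], [0, 18, 18], [0, 18, 18]], S₂ = [[0, 0, 0], [0, -27, -27], [0, -27, -27]].
If T = a₁ (x) b₁ (x) c₁ + a₂ (x) b₂ (x) c₂ then each S_k = c₁[k]·a₁b₁ᵀ + c₂[k]·a₂b₂ᵀ. S₀ and S₁ are linearly independent, so a₁b₁ᵀ and a₂b₂ᵀ must span the same plane of matrices: they are the rank-1 matrices of the form x·S₀ + y·S₁.
The 2×2 minor of x·S₀ + y·S₁ on rows {0,1}, columns {0,1} is 18·xy = 18·(y)(x), vanishing at (x:y) = (1:0) and (0:1).
M₁ = S₀ = [[1, 2, -2], [2, 4, -4], [2, 4, -4]] = [1, 2, 2][1, 2, -2]ᵀ and M₂ = S₁ = [[0, 0, 0], [0, 18, 18], [0, 18, 18]] = 18·[0, 1, 1][0, 1, 1]ᵀ, so take a₁ = [1, 2, 2], b₁ = [1, 2, -2], a₂ = [0, 1, 1], b₂ = [0, 1, 1].
Each slice is an integer combination of E₁ = a₁b₁ᵀ and E₂ = a₂b₂ᵀ: S₀ = E₁, S₁ = 18·E₂, S₂ = −27·E₂; reading off coefficients, c₁ = [1, 0, 0] and c₂ = [0, 18, -27].
Hence T = [1, 2, 2] (x) [1, 2, -2] (x) [1, 0, 0] + [0, 1, 1] (x) [0, 1, 1] (x) [0, 18, -27], so rank(T) ≤ 2.
These bounds meet, so rank(T) = 2.

rank(T) = 2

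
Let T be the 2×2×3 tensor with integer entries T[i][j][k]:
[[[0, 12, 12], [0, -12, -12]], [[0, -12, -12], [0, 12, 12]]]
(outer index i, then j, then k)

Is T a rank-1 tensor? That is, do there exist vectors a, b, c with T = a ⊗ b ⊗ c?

Yes

If T = a ⊗ b ⊗ c then every fibre of T is a multiple of the corresponding factor, so read the factors off the fibres through the nonzero entry T[0,0,1] = 12.
The mode-1 fibre T[:,0,1] = [12, -12] gives a = [1, -1] (primitive direction); the mode-2 fibre T[0,:,1] = [12, -12] gives b = [1, -1]; then c[k] = T[0,0,k] / (a[0]·b[0]) = [0, 12, 12] / 1 = [0, 12, 12].
Expanding [1, -1] ⊗ [1, -1] ⊗ [0, 12, 12] reproduces all 12 entries of T, so T = [1, -1] ⊗ [1, -1] ⊗ [0, 12, 12] and rank(T) ≤ 1.
Equivalently every frontal slice T[:,:,k] is c[k] times the rank-1 matrix [1, -1] ⊗ [1, -1]. So T has rank 1 (it is nonzero).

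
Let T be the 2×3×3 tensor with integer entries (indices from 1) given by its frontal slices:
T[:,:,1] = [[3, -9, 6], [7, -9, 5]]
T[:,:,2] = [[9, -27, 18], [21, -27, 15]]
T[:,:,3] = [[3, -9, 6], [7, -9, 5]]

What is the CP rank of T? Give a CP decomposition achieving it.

rank(T) = 2

Lower bound: the mode-1 unfolding of T (rows indexed by i, columns by (j,k) = (1,1), (1,2), (1,3), (2,1), (2,2), (2,3), (3,1), (3,2), (3,3)) is [[3, 9, 3, -9, -27, -9, 6, 18, 6], [7, 21, 7, -9, -27, -9, 5, 15, 5]].
There the 2×2 minor on rows i ∈ {1, 2}, columns (j,k) ∈ {(1,1), (2,1)} is det [[3, -9], [7, -9]] = 36 ≠ 0, so this unfolding has rank ≥ 2; CP rank is at least every unfolding rank, so rank(T) ≥ 2. (Flattening ranks never certify an upper bound on CP rank; for that we must actually write T with 2 rank-1 terms.)
Upper bound — finding two terms. Every mode-3 slice of T is a multiple of one matrix: T[:,:,k] = c[k]·M with c = [1, 3, 1] and M = [[3, -9, 6], [7, -9, 5]] (rows indexed by i, columns by j). So it suffices to write M as a sum of two rank-1 matrices.
Splitting M by its rows (i = 1, 2), M = [1, 0][3, -9, 6]ᵀ + [0, 1][7, -9, 5]ᵀ.
Hence T = [1, 0] (x) [3, -9, 6] (x) [1, 3, 1] + [0, 1] (x) [7, -9, 5] (x) [1, 3, 1], so rank(T) ≤ 2.
These bounds meet, so rank(T) = 2.
Check entry T[1,3,1] = 6: (1)·(6)·(1) + (0)·(5)·(1) = 6.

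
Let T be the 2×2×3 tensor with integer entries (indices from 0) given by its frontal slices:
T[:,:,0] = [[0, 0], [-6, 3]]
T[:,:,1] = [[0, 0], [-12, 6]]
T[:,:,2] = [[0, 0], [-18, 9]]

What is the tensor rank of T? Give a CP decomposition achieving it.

Lower bound: T ≠ 0 (e.g. T[1,0,0] = -6), so rank(T) ≥ 1.
Upper bound: if T = a ⊗ b ⊗ c then every fibre of T is a multiple of the corresponding factor, so read the factors off the fibres through the nonzero entry T[1,0,0] = -6.
The mode-1 fibre T[:,0,0] = [0, -6] gives a = [0, 1] (primitive direction); the mode-2 fibre T[1,:,0] = [-6, 3] gives b = [2, -1]; then c[k] = T[1,0,k] / (a[1]·b[0]) = [-6, -12, -18] / 2 = [-3, -6, -9].
Expanding [0, 1] ⊗ [2, -1] ⊗ [-3, -6, -9] reproduces all 12 entries of T, so T = [0, 1] ⊗ [2, -1] ⊗ [-3, -6, -9] and rank(T) ≤ 1.
These bounds meet, so rank(T) = 1.

rank(T) = 1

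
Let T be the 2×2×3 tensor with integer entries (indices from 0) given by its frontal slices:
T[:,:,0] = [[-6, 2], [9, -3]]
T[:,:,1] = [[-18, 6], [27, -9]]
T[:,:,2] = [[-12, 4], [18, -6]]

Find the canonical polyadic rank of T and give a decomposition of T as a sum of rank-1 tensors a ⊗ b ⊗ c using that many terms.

Lower bound: T ≠ 0 (e.g. T[0,0,0] = -6), so rank(T) ≥ 1.
Upper bound: if T = a ⊗ b ⊗ c then every fibre of T is a multiple of the corresponding factor, so read the factors off the fibres through the nonzero entry T[0,0,0] = -6.
The mode-1 fibre T[:,0,0] = [-6, 9] gives a = [2, -3] (primitive direction); the mode-2 fibre T[0,:,0] = [-6, 2] gives b = [3, -1]; then c[k] = T[0,0,k] / (a[0]·b[0]) = [-6, -18, -12] / 6 = [-1, -3, -2].
Expanding [2, -3] ⊗ [3, -1] ⊗ [-1, -3, -2] reproduces all 12 entries of T, so T = [2, -3] ⊗ [3, -1] ⊗ [-1, -3, -2] and rank(T) ≤ 1.
These bounds meet, so rank(T) = 1.
Check entry T[0,0,0] = -6: (2)·(3)·(-1) = -6.

rank(T) = 1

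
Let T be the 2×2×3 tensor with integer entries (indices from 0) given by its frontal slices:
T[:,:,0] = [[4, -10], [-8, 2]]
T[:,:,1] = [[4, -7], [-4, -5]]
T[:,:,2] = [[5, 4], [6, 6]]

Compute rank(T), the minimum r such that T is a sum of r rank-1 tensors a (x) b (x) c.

Lower bound: in the mode-3 unfolding of T (rows indexed by k, columns by (i,j)) the 3×3 minor on rows k ∈ {0, 1, 2}, columns (i,j) ∈ {(0,0), (0,1), (1,0)} is det [[4, -10, -8], [4, -7, -4], [5, 4, 6]] = -72 ≠ 0, so that unfolding has rank ≥ 3 and hence rank(T) ≥ 3 (CP rank is at least every unfolding rank, though it can be larger).
Upper bound: T is a sum of 3 rank-1 terms, T = [1, 1] (x) [2, 1] (x) [-2, 1, 2] + [1, 2] (x) [1, 2] (x) [0, -2, 1] + [2, -1] (x) [1, -1] (x) [4, 2, 0] (written with every a and b primitive with positive leading entry and the scale carried by c; CP decompositions are not unique, and this one is verified by expanding entrywise), so rank(T) ≤ 3.
These bounds meet, so rank(T) = 3.

3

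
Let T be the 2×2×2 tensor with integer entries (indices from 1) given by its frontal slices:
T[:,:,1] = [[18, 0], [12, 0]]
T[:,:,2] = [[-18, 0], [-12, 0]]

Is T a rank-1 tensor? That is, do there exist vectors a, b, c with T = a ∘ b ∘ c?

Yes

If T = a ∘ b ∘ c then every fibre of T is a multiple of the corresponding factor, so read the factors off the fibres through the nonzero entry T[1,1,1] = 18.
The mode-1 fibre T[:,1,1] = [18, 12] gives a = [3, 2] (primitive direction); the mode-2 fibre T[1,:,1] = [18, 0] gives b = [1, 0]; then c[k] = T[1,1,k] / (a[1]·b[1]) = [18, -18] / 3 = [6, -6].
Expanding [3, 2] ∘ [1, 0] ∘ [6, -6] reproduces all 8 entries of T, so T = [3, 2] ∘ [1, 0] ∘ [6, -6] and rank(T) ≤ 1.
Equivalently every frontal slice T[:,:,k] is c[k] times the rank-1 matrix [3, 2] ∘ [1, 0]. So T has rank 1 (it is nonzero).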